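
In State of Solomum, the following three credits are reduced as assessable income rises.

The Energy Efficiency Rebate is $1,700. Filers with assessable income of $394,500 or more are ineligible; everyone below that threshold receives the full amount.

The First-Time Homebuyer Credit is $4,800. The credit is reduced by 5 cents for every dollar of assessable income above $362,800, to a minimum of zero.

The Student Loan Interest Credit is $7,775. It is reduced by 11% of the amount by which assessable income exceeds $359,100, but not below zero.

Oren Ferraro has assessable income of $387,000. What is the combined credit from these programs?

Energy Efficiency Rebate: $387,000 is below the $394,500 cutoff, so the full $1,700 applies.
First-Time Homebuyer Credit: 5% of the $24,200 excess over $362,800 is $1,210; credit = $4,800 − $1,210 = $3,590.
Student Loan Interest Credit: 11% of the $27,900 excess over $359,100 is $3,069; credit = $7,775 − $3,069 = $4,706.
Total: $1,700 + $3,590 + $4,706 = $9,996.

$9,996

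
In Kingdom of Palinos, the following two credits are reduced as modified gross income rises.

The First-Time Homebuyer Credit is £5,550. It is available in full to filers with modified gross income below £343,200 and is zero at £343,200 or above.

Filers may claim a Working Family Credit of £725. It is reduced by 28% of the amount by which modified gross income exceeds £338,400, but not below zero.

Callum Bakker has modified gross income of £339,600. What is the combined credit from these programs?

£5,939

First-Time Homebuyer Credit: £339,600 is below the £343,200 cutoff, so the full £5,550 applies.
Working Family Credit: 28% of the £1,200 excess over £338,400 is £336; credit = £725 − £336 = £389.
Total: £5,550 + £389 = £5,939.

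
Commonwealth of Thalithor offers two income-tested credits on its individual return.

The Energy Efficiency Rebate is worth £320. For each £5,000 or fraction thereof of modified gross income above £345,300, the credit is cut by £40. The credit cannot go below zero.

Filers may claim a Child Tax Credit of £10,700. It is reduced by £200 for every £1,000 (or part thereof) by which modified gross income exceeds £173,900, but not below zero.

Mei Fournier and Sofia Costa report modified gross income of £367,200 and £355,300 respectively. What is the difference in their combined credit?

£120

Mei (£367,200): Energy Efficiency Rebate: income exceeds £345,300 by £21,900, which is 5 full-or-partial £5,000 increments; reduction = 5 × £40 = £200, leaving £120. Child Tax Credit: income exceeds £173,900 by £193,300 → 194 increments × £200 = £38,800 ≥ base, so the credit is £0. total £120 + £0 = £120
Sofia (£355,300): Energy Efficiency Rebate: income exceeds £345,300 by £10,000, which is 2 full-or-partial £5,000 increments; reduction = 2 × £40 = £80, leaving £240. Child Tax Credit: income exceeds £173,900 by £181,400 → 182 increments × £200 = £36,400 ≥ base, so the credit is £0. total £240 + £0 = £240
Difference: |£120 − £240| = £120.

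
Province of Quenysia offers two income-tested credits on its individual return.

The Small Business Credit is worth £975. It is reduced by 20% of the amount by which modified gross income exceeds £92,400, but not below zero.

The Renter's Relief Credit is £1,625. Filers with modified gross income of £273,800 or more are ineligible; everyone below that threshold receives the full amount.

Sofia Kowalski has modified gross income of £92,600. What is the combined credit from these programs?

Small Business Credit: 20% of the £200 excess over £92,400 is £40; credit = £975 − £40 = £935.
Renter's Relief Credit: £92,600 is below the £273,800 cutoff, so the full £1,625 applies.
Total: £935 + £1,625 = £2,560.

£2,560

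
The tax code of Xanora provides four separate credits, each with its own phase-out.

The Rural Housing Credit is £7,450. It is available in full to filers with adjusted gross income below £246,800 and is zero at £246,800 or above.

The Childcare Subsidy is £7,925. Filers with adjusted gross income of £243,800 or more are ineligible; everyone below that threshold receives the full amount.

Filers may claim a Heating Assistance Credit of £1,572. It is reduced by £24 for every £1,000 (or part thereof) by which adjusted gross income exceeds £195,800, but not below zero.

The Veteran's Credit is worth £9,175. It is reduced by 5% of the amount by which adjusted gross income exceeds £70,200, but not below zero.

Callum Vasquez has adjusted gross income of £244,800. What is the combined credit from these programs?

£8,291

Rural Housing Credit: £244,800 is below the £246,800 cutoff, so the full £7,450 applies.
Childcare Subsidy: £244,800 meets or exceeds the £243,800 cutoff, so the credit is £0.
Heating Assistance Credit: income exceeds £195,800 by £49,000, which is 49 full-or-partial £1,000 increments; reduction = 49 × £24 = £1,176, leaving £396.
Veteran's Credit: 5% of the £174,600 excess over £70,200 is £8,730; credit = £9,175 − £8,730 = £445.
Total: £7,450 + £0 + £396 + £445 = £8,291.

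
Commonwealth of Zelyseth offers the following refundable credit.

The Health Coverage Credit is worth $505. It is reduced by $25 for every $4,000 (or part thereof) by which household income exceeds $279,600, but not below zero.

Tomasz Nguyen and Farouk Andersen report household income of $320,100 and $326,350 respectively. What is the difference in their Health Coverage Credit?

$25

Tomasz ($320,100): Health Coverage Credit: income exceeds $279,600 by $40,500, which is 11 full-or-partial $4,000 increments; reduction = 11 × $25 = $275, leaving $230.
Farouk ($326,350): Health Coverage Credit: income exceeds $279,600 by $46,750, which is 12 full-or-partial $4,000 increments; reduction = 12 × $25 = $300, leaving $205.
Difference: |$230 − $205| = $25.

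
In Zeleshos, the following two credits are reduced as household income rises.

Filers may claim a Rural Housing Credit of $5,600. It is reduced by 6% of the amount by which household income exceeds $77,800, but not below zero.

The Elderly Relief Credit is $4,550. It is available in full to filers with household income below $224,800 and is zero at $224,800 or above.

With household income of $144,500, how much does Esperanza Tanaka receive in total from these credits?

Rural Housing Credit: 6% of the $66,700 excess over $77,800 is $4,002; credit = $5,600 − $4,002 = $1,598.
Elderly Relief Credit: $144,500 is below the $224,800 cutoff, so the full $4,550 applies.
Total: $1,598 + $4,550 = $6,148.

$6,148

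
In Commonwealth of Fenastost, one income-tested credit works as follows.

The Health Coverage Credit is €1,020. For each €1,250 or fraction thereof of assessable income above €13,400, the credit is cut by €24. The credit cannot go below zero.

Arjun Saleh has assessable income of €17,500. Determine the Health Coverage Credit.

€924

Health Coverage Credit: income exceeds €13,400 by €4,100, which is 4 full-or-partial €1,250 increments; reduction = 4 × €24 = €96, leaving €924.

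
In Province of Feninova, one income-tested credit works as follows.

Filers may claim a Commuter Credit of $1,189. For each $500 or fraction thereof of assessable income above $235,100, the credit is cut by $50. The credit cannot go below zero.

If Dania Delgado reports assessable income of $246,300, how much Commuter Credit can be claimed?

$39

Commuter Credit: income exceeds $235,100 by $11,200, which is 23 full-or-partial $500 increments; reduction = 23 × $50 = $1,150, leaving $39.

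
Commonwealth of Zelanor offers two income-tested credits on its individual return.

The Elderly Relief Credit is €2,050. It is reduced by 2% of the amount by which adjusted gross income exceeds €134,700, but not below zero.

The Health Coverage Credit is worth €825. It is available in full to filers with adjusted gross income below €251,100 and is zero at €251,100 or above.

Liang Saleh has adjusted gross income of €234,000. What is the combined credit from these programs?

€889

Elderly Relief Credit: 2% of the €99,300 excess over €134,700 is €1,986; credit = €2,050 − €1,986 = €64.
Health Coverage Credit: €234,000 is below the €251,100 cutoff, so the full €825 applies.
Total: €64 + €825 = €889.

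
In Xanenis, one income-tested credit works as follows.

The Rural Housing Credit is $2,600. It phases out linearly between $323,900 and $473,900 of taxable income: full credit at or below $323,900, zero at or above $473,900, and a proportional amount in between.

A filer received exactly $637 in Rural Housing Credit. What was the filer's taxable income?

$437,150

$637 is 637/2,600 of the full $2,600, so 1,963/2,600 of the $150,000 range has been used: income = $323,900 + $150,000 × 1,963/2,600 = $437,150.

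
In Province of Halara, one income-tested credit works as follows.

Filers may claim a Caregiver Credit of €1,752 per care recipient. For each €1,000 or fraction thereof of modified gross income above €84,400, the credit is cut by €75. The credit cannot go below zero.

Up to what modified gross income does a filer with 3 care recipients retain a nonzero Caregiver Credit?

Full credit = 3 × €1,752 = €5,256.
After 70 increments the reduction is 70 × €75 = €5,250, leaving €6; one more increment wipes it out. Increment 70 ends at excess 70 × €1,000 = €70,000, so the highest qualifying income is €84,400 + €70,000 = €154,400.

€154,400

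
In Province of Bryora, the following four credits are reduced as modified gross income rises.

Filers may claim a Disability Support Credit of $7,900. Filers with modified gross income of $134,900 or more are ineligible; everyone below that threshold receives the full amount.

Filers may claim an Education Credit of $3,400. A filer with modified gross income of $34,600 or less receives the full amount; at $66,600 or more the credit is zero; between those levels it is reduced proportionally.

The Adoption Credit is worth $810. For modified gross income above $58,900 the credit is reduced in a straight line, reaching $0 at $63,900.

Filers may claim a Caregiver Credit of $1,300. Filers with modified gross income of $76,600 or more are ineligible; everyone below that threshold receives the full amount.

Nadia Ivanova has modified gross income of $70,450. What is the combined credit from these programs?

Disability Support Credit: $70,450 is below the $134,900 cutoff, so the full $7,900 applies.
Education Credit: $70,450 is at or above $66,600, so the credit is $0.
Adoption Credit: $70,450 is at or above $63,900, so the credit is $0.
Caregiver Credit: $70,450 is below the $76,600 cutoff, so the full $1,300 applies.
Total: $7,900 + $0 + $0 + $1,300 = $9,200.

$9,200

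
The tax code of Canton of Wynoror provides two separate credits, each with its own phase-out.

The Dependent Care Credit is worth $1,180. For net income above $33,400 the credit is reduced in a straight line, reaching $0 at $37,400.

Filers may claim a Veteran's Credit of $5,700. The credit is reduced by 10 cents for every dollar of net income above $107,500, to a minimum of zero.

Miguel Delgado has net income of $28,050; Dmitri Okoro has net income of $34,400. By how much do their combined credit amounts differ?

Miguel ($28,050): Dependent Care Credit: $28,050 is at or below the $33,400 threshold, so the full $1,180 applies. Veteran's Credit: $28,050 is at or below the $107,500 threshold, so the full $5,700 applies. total $1,180 + $5,700 = $6,880
Dmitri ($34,400): Dependent Care Credit: $34,400 is $1,000 into a $4,000 phase-out range, leaving 3,000/4,000 of the credit: $1,180 × 3,000/4,000 = $885. Veteran's Credit: $34,400 is at or below the $107,500 threshold, so the full $5,700 applies. total $885 + $5,700 = $6,585
Difference: |$6,880 − $6,585| = $295.

$295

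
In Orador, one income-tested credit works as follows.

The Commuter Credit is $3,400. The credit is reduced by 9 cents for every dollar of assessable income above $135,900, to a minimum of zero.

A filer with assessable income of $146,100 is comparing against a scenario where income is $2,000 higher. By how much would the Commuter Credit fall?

At $146,100 — 9% of the $10,200 excess over $135,900 is $918; credit = $3,400 − $918 = $2,482.
At $148,100 — 9% of the $12,200 excess over $135,900 is $1,098; credit = $3,400 − $1,098 = $2,302.
Lost: $2,482 − $2,302 = $180.

$180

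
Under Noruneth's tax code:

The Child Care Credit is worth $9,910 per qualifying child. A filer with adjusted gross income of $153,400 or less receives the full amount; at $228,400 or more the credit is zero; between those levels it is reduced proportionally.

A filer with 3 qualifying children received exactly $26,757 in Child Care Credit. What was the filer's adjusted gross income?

$160,900

Full credit = 3 × $9,910 = $29,730.
$26,757 is 26,757/29,730 of the full $29,730, so 2,973/29,730 of the $75,000 range has been used: income = $153,400 + $75,000 × 2,973/29,730 = $160,900.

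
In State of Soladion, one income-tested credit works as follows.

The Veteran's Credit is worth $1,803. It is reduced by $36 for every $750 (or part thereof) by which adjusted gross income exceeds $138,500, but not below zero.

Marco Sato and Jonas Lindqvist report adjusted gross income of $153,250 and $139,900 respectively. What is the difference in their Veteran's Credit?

$648

Marco ($153,250): Veteran's Credit: income exceeds $138,500 by $14,750, which is 20 full-or-partial $750 increments; reduction = 20 × $36 = $720, leaving $1,083.
Jonas ($139,900): Veteran's Credit: income exceeds $138,500 by $1,400, which is 2 full-or-partial $750 increments; reduction = 2 × $36 = $72, leaving $1,731.
Difference: |$1,083 − $1,731| = $648.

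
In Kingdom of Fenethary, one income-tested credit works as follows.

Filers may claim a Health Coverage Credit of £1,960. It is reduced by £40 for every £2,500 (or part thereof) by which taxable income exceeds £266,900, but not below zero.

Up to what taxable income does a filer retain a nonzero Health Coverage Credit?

After 48 increments the reduction is 48 × £40 = £1,920, leaving £40; one more increment wipes it out. Increment 48 ends at excess 48 × £2,500 = £120,000, so the highest qualifying income is £266,900 + £120,000 = £386,900.

£386,900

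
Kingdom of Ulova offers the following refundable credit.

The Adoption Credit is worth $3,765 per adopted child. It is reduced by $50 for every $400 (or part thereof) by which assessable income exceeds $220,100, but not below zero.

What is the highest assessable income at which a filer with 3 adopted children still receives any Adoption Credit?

Full credit = 3 × $3,765 = $11,295.
After 225 increments the reduction is 225 × $50 = $11,250, leaving $45; one more increment wipes it out. Increment 225 ends at excess 225 × $400 = $90,000, so the highest qualifying income is $220,100 + $90,000 = $310,100.

$310,100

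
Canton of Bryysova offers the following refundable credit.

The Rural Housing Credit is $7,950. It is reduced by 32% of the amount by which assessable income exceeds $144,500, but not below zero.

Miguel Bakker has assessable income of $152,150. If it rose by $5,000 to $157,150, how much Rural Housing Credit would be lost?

$1,600

At $152,150 — 32% of the $7,650 excess over $144,500 is $2,448; credit = $7,950 − $2,448 = $5,502.
At $157,150 — 32% of the $12,650 excess over $144,500 is $4,048; credit = $7,950 − $4,048 = $3,902.
Lost: $5,502 − $3,902 = $1,600.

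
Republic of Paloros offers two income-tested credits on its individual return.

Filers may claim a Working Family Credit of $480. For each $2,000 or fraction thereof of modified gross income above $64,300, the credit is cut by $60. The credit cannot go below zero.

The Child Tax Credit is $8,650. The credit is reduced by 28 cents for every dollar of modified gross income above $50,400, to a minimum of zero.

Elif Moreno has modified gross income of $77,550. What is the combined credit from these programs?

$1,108

Working Family Credit: income exceeds $64,300 by $13,250, which is 7 full-or-partial $2,000 increments; reduction = 7 × $60 = $420, leaving $60.
Child Tax Credit: 28% of the $27,150 excess over $50,400 is $7,602; credit = $8,650 − $7,602 = $1,048.
Total: $60 + $1,048 = $1,108.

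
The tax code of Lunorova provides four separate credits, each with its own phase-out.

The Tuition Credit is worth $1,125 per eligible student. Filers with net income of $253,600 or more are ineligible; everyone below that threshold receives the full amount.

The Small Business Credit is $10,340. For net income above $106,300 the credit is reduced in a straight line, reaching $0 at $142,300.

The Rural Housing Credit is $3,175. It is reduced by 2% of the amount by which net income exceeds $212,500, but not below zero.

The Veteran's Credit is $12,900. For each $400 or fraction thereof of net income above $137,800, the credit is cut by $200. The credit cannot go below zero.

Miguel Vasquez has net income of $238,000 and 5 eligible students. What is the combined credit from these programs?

$8,290

Tuition Credit: base = 5 × $1,125 = $5,625. $238,000 is below the $253,600 cutoff, so the full $5,625 applies.
Small Business Credit: $238,000 is at or above $142,300, so the credit is $0.
Rural Housing Credit: 2% of the $25,500 excess over $212,500 is $510; credit = $3,175 − $510 = $2,665.
Veteran's Credit: income exceeds $137,800 by $100,200 → 251 increments × $200 = $50,200 ≥ base, so the credit is $0.
Total: $5,625 + $0 + $2,665 + $0 = $8,290.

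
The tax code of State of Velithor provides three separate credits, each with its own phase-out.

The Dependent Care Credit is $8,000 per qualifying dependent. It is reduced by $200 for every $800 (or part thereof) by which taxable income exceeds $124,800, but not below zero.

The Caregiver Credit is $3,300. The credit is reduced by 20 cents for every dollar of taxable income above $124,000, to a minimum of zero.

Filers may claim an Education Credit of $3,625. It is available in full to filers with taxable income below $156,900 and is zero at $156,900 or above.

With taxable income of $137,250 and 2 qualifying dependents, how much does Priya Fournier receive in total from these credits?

$17,075

Dependent Care Credit: base = 2 × $8,000 = $16,000. income exceeds $124,800 by $12,450, which is 16 full-or-partial $800 increments; reduction = 16 × $200 = $3,200, leaving $12,800.
Caregiver Credit: 20% of the $13,250 excess over $124,000 is $2,650; credit = $3,300 − $2,650 = $650.
Education Credit: $137,250 is below the $156,900 cutoff, so the full $3,625 applies.
Total: $12,800 + $650 + $3,625 = $17,075.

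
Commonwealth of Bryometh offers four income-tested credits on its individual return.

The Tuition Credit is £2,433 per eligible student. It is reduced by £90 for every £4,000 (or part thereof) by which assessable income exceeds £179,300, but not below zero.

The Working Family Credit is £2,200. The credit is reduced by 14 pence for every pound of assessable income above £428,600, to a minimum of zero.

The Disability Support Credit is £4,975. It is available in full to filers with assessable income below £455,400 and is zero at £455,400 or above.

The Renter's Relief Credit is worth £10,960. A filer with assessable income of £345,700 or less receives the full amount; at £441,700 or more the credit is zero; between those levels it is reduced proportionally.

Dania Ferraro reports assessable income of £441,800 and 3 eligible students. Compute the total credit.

Tuition Credit: base = 3 × £2,433 = £7,299. income exceeds £179,300 by £262,500, which is 66 full-or-partial £4,000 increments; reduction = 66 × £90 = £5,940, leaving £1,359.
Working Family Credit: 14% of the £13,200 excess over £428,600 is £1,848; credit = £2,200 − £1,848 = £352.
Disability Support Credit: £441,800 is below the £455,400 cutoff, so the full £4,975 applies.
Renter's Relief Credit: £441,800 is at or above £441,700, so the credit is £0.
Total: £1,359 + £352 + £4,975 + £0 = £6,686.

£6,686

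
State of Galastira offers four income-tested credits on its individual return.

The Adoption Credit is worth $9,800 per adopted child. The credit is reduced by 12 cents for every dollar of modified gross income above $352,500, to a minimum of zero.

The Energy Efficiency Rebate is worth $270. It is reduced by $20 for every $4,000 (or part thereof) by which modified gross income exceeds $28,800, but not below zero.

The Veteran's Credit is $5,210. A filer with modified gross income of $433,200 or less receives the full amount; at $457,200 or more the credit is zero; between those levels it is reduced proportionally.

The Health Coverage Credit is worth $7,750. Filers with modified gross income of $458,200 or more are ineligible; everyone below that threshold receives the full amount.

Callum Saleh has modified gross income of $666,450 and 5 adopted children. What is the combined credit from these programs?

$11,326

Adoption Credit: base = 5 × $9,800 = $49,000. 12% of the $313,950 excess over $352,500 is $37,674; credit = $49,000 − $37,674 = $11,326.
Energy Efficiency Rebate: income exceeds $28,800 by $637,650 → 160 increments × $20 = $3,200 ≥ base, so the credit is $0.
Veteran's Credit: $666,450 is at or above $457,200, so the credit is $0.
Health Coverage Credit: $666,450 meets or exceeds the $458,200 cutoff, so the credit is $0.
Total: $11,326 + $0 + $0 + $0 = $11,326.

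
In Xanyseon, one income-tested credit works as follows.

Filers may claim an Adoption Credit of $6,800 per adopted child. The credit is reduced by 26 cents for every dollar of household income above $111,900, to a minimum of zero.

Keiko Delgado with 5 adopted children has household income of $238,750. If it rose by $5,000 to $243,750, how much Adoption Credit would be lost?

$1,019

At $238,750 — base = 5 × $6,800 = $34,000. 26% of the $126,850 excess over $111,900 is $32,981; credit = $34,000 − $32,981 = $1,019.
At $243,750 — base = 5 × $6,800 = $34,000. 26% of the $131,850 excess over $111,900 is $34,281 ≥ base, so the credit is $0.
Lost: $1,019 − $0 = $1,019.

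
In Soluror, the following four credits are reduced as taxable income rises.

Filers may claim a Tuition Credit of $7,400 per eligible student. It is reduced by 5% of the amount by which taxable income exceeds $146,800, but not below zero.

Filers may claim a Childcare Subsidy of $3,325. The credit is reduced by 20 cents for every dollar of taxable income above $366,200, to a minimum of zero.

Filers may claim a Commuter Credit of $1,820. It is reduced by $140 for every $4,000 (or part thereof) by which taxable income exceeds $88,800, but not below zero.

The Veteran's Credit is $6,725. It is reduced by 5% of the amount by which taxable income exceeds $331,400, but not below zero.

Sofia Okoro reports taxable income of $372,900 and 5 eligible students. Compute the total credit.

Tuition Credit: base = 5 × $7,400 = $37,000. 5% of the $226,100 excess over $146,800 is $11,305; credit = $37,000 − $11,305 = $25,695.
Childcare Subsidy: 20% of the $6,700 excess over $366,200 is $1,340; credit = $3,325 − $1,340 = $1,985.
Commuter Credit: income exceeds $88,800 by $284,100 → 72 increments × $140 = $10,080 ≥ base, so the credit is $0.
Veteran's Credit: 5% of the $41,500 excess over $331,400 is $2,075; credit = $6,725 − $2,075 = $4,650.
Total: $25,695 + $1,985 + $0 + $4,650 = $32,330.

$32,330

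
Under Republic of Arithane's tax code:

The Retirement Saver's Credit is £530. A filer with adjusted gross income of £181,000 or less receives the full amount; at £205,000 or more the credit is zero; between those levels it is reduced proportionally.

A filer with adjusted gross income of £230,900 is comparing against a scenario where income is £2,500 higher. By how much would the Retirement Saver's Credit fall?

At £230,900 — £230,900 is at or above £205,000, so the credit is £0.
At £233,400 — £233,400 is at or above £205,000, so the credit is £0.
Lost: £0 − £0 = £0.

£0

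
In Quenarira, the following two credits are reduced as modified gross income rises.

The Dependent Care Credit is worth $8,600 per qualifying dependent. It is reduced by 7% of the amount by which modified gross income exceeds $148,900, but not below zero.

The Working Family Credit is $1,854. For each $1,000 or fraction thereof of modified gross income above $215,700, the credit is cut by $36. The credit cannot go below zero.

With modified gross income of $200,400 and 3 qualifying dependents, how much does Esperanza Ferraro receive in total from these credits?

Dependent Care Credit: base = 3 × $8,600 = $25,800. 7% of the $51,500 excess over $148,900 is $3,605; credit = $25,800 − $3,605 = $22,195.
Working Family Credit: $200,400 is at or below the $215,700 threshold, so the full $1,854 applies.
Total: $22,195 + $1,854 = $24,049.

$24,049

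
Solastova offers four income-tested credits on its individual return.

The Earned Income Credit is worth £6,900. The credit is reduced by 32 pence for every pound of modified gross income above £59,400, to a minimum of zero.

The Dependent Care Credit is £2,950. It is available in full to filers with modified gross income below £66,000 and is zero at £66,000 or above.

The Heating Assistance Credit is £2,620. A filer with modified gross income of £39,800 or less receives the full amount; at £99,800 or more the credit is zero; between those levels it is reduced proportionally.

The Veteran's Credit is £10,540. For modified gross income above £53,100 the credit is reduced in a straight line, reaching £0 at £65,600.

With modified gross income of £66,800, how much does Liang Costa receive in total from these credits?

Earned Income Credit: 32% of the £7,400 excess over £59,400 is £2,368; credit = £6,900 − £2,368 = £4,532.
Dependent Care Credit: £66,800 meets or exceeds the £66,000 cutoff, so the credit is £0.
Heating Assistance Credit: £66,800 is £27,000 into a £60,000 phase-out range, leaving 33,000/60,000 of the credit: £2,620 × 33,000/60,000 = £1,441.
Veteran's Credit: £66,800 is at or above £65,600, so the credit is £0.
Total: £4,532 + £0 + £1,441 + £0 = £5,973.

£5,973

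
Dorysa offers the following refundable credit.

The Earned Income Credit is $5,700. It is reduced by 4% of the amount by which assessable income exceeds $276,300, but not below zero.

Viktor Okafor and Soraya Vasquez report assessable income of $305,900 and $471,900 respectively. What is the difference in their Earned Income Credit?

Viktor ($305,900): Earned Income Credit: 4% of the $29,600 excess over $276,300 is $1,184; credit = $5,700 − $1,184 = $4,516.
Soraya ($471,900): Earned Income Credit: 4% of the $195,600 excess over $276,300 is $7,824 ≥ base, so the credit is $0.
Difference: |$4,516 − $0| = $4,516.

$4,516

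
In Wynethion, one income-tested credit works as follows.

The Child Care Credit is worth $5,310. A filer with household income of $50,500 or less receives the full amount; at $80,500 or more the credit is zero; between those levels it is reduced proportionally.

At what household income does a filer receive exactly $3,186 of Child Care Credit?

$3,186 is 3,186/5,310 of the full $5,310, so 2,124/5,310 of the $30,000 range has been used: income = $50,500 + $30,000 × 2,124/5,310 = $62,500.

$62,500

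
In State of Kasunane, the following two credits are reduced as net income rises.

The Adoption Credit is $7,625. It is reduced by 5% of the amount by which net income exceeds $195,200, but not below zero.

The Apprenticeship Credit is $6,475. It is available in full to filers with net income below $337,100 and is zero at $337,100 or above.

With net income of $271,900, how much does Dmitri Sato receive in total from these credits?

Adoption Credit: 5% of the $76,700 excess over $195,200 is $3,835; credit = $7,625 − $3,835 = $3,790.
Apprenticeship Credit: $271,900 is below the $337,100 cutoff, so the full $6,475 applies.
Total: $3,790 + $6,475 = $10,265.

$10,265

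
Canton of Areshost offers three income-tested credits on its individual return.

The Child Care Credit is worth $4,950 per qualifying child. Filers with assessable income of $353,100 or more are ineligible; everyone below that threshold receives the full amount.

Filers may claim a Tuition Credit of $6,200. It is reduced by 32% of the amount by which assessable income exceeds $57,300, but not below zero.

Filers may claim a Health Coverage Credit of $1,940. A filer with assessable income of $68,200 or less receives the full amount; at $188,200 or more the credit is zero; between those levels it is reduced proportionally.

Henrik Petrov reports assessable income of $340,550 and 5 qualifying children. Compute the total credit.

Child Care Credit: base = 5 × $4,950 = $24,750. $340,550 is below the $353,100 cutoff, so the full $24,750 applies.
Tuition Credit: 32% of the $283,250 excess over $57,300 is $90,640 ≥ base, so the credit is $0.
Health Coverage Credit: $340,550 is at or above $188,200, so the credit is $0.
Total: $24,750 + $0 + $0 = $24,750.

$24,750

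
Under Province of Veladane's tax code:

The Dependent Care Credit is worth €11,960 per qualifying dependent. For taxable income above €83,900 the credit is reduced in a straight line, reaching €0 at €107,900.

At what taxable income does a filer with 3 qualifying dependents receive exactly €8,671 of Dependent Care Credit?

Full credit = 3 × €11,960 = €35,880.
€8,671 is 8,671/35,880 of the full €35,880, so 27,209/35,880 of the €24,000 range has been used: income = €83,900 + €24,000 × 27,209/35,880 = €102,100.

€102,100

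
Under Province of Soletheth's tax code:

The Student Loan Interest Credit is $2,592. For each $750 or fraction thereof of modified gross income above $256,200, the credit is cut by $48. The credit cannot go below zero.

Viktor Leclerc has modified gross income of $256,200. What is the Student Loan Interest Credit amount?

Student Loan Interest Credit: $256,200 is at or below the $256,200 threshold, so the full $2,592 applies.

$2,592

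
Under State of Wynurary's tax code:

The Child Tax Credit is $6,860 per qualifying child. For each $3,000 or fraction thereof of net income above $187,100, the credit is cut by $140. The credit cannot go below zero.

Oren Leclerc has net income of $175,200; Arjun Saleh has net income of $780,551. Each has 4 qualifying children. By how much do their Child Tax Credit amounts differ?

$27,440

Oren ($175,200): Child Tax Credit: base = 4 × $6,860 = $27,440. $175,200 is at or below the $187,100 threshold, so the full $27,440 applies.
Arjun ($780,551): Child Tax Credit: base = 4 × $6,860 = $27,440. income exceeds $187,100 by $593,451 → 198 increments × $140 = $27,720 ≥ base, so the credit is $0.
Difference: |$27,440 − $0| = $27,440.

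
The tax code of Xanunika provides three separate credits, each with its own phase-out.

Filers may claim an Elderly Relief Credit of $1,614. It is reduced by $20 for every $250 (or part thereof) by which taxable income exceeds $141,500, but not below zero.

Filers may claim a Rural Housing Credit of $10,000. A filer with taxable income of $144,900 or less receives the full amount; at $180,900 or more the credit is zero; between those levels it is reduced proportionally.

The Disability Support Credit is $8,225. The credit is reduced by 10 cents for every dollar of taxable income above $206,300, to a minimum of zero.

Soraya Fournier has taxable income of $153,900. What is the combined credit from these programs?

$16,339

Elderly Relief Credit: income exceeds $141,500 by $12,400, which is 50 full-or-partial $250 increments; reduction = 50 × $20 = $1,000, leaving $614.
Rural Housing Credit: $153,900 is $9,000 into a $36,000 phase-out range, leaving 27,000/36,000 of the credit: $10,000 × 27,000/36,000 = $7,500.
Disability Support Credit: $153,900 is at or below the $206,300 threshold, so the full $8,225 applies.
Total: $614 + $7,500 + $8,225 = $16,339.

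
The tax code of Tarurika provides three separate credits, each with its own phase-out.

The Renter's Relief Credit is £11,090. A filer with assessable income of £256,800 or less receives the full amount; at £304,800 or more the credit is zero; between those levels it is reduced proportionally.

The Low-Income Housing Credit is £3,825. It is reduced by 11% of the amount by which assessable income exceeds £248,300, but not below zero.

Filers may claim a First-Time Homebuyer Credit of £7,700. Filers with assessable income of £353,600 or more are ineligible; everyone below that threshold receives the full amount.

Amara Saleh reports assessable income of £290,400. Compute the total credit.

Renter's Relief Credit: £290,400 is £33,600 into a £48,000 phase-out range, leaving 14,400/48,000 of the credit: £11,090 × 14,400/48,000 = £3,327.
Low-Income Housing Credit: 11% of the £42,100 excess over £248,300 is £4,631 ≥ base, so the credit is £0.
First-Time Homebuyer Credit: £290,400 is below the £353,600 cutoff, so the full £7,700 applies.
Total: £3,327 + £0 + £7,700 = £11,027.

£11,027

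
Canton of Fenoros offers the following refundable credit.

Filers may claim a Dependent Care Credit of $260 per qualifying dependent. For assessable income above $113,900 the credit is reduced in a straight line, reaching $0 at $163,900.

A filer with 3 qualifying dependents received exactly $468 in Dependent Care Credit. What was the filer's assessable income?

$133,900

Full credit = 3 × $260 = $780.
$468 is 468/780 of the full $780, so 312/780 of the $50,000 range has been used: income = $113,900 + $50,000 × 312/780 = $133,900.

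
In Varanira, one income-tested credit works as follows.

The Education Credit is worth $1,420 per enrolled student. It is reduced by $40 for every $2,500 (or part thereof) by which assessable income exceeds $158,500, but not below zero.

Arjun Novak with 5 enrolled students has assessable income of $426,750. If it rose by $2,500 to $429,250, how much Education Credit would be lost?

$40

At $426,750 — base = 5 × $1,420 = $7,100. income exceeds $158,500 by $268,250, which is 108 full-or-partial $2,500 increments; reduction = 108 × $40 = $4,320, leaving $2,780.
At $429,250 — base = 5 × $1,420 = $7,100. income exceeds $158,500 by $270,750, which is 109 full-or-partial $2,500 increments; reduction = 109 × $40 = $4,360, leaving $2,740.
Lost: $2,780 − $2,740 = $40.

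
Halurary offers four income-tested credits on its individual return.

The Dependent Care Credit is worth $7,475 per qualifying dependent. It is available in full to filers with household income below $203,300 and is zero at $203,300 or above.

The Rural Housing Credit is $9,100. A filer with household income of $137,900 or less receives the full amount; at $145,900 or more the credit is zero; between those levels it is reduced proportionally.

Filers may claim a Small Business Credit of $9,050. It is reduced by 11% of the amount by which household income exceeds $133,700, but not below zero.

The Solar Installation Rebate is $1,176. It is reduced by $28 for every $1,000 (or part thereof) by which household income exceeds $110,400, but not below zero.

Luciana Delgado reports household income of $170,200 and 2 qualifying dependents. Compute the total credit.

Dependent Care Credit: base = 2 × $7,475 = $14,950. $170,200 is below the $203,300 cutoff, so the full $14,950 applies.
Rural Housing Credit: $170,200 is at or above $145,900, so the credit is $0.
Small Business Credit: 11% of the $36,500 excess over $133,700 is $4,015; credit = $9,050 − $4,015 = $5,035.
Solar Installation Rebate: income exceeds $110,400 by $59,800 → 60 increments × $28 = $1,680 ≥ base, so the credit is $0.
Total: $14,950 + $0 + $5,035 + $0 = $19,985.

$19,985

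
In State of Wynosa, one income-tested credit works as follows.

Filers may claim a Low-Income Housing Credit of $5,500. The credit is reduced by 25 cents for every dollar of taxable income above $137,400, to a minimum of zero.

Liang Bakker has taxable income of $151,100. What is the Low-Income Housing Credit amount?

$2,075

Low-Income Housing Credit: 25% of the $13,700 excess over $137,400 is $3,425; credit = $5,500 − $3,425 = $2,075.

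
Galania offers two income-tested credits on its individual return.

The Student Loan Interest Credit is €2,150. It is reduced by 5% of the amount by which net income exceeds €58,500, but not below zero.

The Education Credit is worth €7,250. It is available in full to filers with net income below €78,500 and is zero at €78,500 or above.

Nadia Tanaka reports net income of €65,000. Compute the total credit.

Student Loan Interest Credit: 5% of the €6,500 excess over €58,500 is €325; credit = €2,150 − €325 = €1,825.
Education Credit: €65,000 is below the €78,500 cutoff, so the full €7,250 applies.
Total: €1,825 + €7,250 = €9,075.

€9,075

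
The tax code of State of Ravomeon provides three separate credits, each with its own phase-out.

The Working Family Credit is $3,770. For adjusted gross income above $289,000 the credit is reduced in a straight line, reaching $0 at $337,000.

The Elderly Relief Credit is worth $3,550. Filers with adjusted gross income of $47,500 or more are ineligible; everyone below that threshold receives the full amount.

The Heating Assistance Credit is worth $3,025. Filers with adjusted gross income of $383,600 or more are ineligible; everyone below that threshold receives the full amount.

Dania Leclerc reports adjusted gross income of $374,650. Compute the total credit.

$3,025

Working Family Credit: $374,650 is at or above $337,000, so the credit is $0.
Elderly Relief Credit: $374,650 meets or exceeds the $47,500 cutoff, so the credit is $0.
Heating Assistance Credit: $374,650 is below the $383,600 cutoff, so the full $3,025 applies.
Total: $0 + $0 + $3,025 = $3,025.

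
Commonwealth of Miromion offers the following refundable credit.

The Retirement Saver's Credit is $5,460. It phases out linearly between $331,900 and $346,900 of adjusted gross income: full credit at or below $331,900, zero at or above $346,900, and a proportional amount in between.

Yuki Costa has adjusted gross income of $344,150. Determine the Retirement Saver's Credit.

Retirement Saver's Credit: $344,150 is $12,250 into a $15,000 phase-out range, leaving 2,750/15,000 of the credit: $5,460 × 2,750/15,000 = $1,001.

$1,001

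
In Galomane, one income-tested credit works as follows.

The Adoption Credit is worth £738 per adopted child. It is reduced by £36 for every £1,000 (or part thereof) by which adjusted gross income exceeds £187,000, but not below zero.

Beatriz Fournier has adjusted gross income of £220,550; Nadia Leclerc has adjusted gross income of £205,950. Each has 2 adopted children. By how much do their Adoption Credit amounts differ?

Beatriz (£220,550): Adoption Credit: base = 2 × £738 = £1,476. income exceeds £187,000 by £33,550, which is 34 full-or-partial £1,000 increments; reduction = 34 × £36 = £1,224, leaving £252.
Nadia (£205,950): Adoption Credit: base = 2 × £738 = £1,476. income exceeds £187,000 by £18,950, which is 19 full-or-partial £1,000 increments; reduction = 19 × £36 = £684, leaving £792.
Difference: |£252 − £792| = £540.

£540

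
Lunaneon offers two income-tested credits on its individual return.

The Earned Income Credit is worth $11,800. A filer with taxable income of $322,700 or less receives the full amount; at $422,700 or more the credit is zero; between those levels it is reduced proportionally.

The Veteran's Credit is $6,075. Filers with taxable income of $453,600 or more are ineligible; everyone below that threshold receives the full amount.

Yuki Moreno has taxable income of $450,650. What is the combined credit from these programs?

$6,075

Earned Income Credit: $450,650 is at or above $422,700, so the credit is $0.
Veteran's Credit: $450,650 is below the $453,600 cutoff, so the full $6,075 applies.
Total: $0 + $6,075 = $6,075.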